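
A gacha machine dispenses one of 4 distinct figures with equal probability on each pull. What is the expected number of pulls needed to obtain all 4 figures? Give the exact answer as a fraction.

After i distinct types are collected, each trial gives a new one with probability (4−i)/4, so the expected wait for the next new type is 4/(4−i).
E = 4/4 + 4/3 + 4/2 + 4/1 = 25/3.

25/3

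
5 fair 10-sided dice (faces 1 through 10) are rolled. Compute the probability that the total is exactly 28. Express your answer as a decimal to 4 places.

There are 10^5 = 100000 equally likely outcomes.
The number of ordered 5-tuples from {1,…,10} summing to 28 is 6000.
P(sum = 28) = 6000/100000 = 3/50 ≈ 0.0600.

0.0600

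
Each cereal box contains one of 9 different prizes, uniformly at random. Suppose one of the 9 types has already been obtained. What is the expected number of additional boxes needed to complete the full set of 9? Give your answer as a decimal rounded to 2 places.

24.46

Starting from 1 distinct type, each trial gives a new one with probability (9−i)/9 when i types are held, so the wait for the next new type is 9/(9−i).
E = 9/8 + 9/7 + 9/6 + 9/5 + 9/4 + 9/3 + 9/2 + 9/1 = 6849/280 ≈ 24.46.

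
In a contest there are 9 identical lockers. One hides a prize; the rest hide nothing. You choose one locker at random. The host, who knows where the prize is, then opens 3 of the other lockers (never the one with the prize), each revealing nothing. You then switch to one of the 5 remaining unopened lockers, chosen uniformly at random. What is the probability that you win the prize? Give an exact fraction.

Your original locker holds the prize with probability 1/9, so the other 8 collectively hold it with probability 8/9.
The host can always find 3 empty lockers to open, so the reveals don't change that 8/9; it is now spread over the 5 remaining unopened lockers.
P(win by switching) = (8/9) · (1/5) = 8/45.

8/45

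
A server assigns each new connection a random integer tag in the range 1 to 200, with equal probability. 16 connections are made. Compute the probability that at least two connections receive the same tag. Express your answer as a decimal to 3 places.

0.460

It's easier to compute the probability that all 16 are distinct.
P(all distinct) = 200/200 · 199/200 · ··· · 185/200 ≈ 0.540.
So the probability of at least one match is 1 − 0.540 = 0.460.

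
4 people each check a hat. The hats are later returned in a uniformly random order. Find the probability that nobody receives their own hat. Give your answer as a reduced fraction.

This is the derangement probability: permutations of 4 with no fixed point.
D(4) = 4! · (1 − 1/1! + 1/2! − ··· + (−1)^4/4!) = 9.
P = 9/24 = 3/8.

3/8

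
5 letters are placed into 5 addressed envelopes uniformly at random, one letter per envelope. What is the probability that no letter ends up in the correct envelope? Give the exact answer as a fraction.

This is the derangement probability: permutations of 5 with no fixed point.
D(5) = 5! · (1 − 1/1! + 1/2! − ··· + (−1)^5/5!) = 44.
P = 44/120 = 11/30.

11/30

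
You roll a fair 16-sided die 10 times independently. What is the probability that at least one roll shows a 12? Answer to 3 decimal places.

P(no roll shows a 12) = (15/16)^10 ≈ 0.524.
P(at least one) = 1 − 0.524 = 0.476.

0.476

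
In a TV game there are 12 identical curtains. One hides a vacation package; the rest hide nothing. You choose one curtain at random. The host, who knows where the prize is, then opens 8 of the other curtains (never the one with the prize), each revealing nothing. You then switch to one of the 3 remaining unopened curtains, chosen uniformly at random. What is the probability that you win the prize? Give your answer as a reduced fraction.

11/36

Your original curtain holds the prize with probability 1/12, so the other 11 collectively hold it with probability 11/12.
The host can always find 8 empty curtains to open, so the reveals don't change that 11/12; it is now spread over the 3 remaining unopened curtains.
P(win by switching) = (11/12) · (1/3) = 11/36.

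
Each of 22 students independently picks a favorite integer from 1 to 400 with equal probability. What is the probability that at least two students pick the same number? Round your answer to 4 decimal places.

It's easier to compute the probability that all 22 are distinct.
P(all distinct) = 400/400 · 399/400 · ··· · 379/400 ≈ 0.5554.
So the probability of at least one match is 1 − 0.5554 = 0.4446.

0.4446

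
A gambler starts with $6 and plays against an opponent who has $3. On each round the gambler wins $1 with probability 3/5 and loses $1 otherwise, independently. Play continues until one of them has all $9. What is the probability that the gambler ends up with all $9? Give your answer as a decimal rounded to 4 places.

Let r = q/p = (2/5)/(3/5) = 2/3. The recurrence P(i) = p·P(i+1) + q·P(i−1) with P(0)=0, P(9)=1 gives P(i) = (1 − r^i)/(1 − r^9).
P(6) = (1 − (2/3)^6) / (1 − (2/3)^9) = 945/1009 ≈ 0.9366.

0.9366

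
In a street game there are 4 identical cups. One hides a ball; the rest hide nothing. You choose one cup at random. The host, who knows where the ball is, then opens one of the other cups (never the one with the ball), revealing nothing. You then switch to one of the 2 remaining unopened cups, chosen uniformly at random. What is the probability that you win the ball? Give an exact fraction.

Your original cup holds the ball with probability 1/4, so the other 3 collectively hold it with probability 3/4.
The host can always find an empty cup to open, so this doesn't change that 3/4; it is now spread over the 2 remaining unopened cups.
P(win by switching) = (3/4) · (1/2) = 3/8.

3/8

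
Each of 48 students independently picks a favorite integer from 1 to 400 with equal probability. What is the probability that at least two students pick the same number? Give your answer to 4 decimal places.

0.9471

It's easier to compute the probability that all 48 are distinct.
P(all distinct) = 400/400 · 399/400 · ··· · 353/400 ≈ 0.0529.
So the probability of at least one match is 1 − 0.0529 = 0.9471.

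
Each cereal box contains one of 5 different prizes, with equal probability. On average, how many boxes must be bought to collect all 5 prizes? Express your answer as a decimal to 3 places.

After i distinct types are collected, each trial gives a new one with probability (5−i)/5, so the expected wait for the next new type is 5/(5−i).
E = 5/5 + 5/4 + 5/3 + 5/2 + 5/1 = 137/12 ≈ 11.417.

11.417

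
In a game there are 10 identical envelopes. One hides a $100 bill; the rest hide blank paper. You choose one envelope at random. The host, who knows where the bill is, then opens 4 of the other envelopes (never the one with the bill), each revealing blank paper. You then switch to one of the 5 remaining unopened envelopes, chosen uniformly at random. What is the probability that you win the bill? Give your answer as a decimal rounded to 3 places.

Your original envelope holds the bill with probability 1/10, so the other 9 collectively hold it with probability 9/10.
The host can always find 4 empty envelopes to open, so the reveals don't change that 9/10; it is now spread over the 5 remaining unopened envelopes.
P(win by switching) = (9/10) · (1/5) = 9/50 ≈ 0.180.

0.180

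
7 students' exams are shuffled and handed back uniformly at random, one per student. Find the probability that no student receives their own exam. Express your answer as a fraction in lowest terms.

103/280

This is the derangement probability: permutations of 7 with no fixed point.
D(7) = 7! · (1 − 1/1! + 1/2! − ··· + (−1)^7/7!) = 1854.
P = 1854/5040 = 103/280.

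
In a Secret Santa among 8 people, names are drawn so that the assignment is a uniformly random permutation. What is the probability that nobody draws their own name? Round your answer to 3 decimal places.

0.368

This is the derangement probability: permutations of 8 with no fixed point.
D(8) = 8! · (1 − 1/1! + 1/2! − ··· + (−1)^8/8!) = 14833.
P = 14833/40320 = 2119/5760 ≈ 0.368.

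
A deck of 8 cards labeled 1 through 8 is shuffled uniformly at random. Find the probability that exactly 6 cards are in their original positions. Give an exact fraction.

1/1440

Choose which 6 of the 8 are fixed: C(8,6) = 28 ways.
The remaining 2 must have no fixed point: D(2) = 1.
P = 28·1/40320 = 1/1440.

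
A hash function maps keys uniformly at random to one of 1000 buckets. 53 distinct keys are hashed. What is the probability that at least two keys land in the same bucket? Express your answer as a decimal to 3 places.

It's easier to compute the probability that all 53 are distinct.
P(all distinct) = 1000/1000 · 999/1000 · ··· · 948/1000 ≈ 0.246.
So the probability of at least one match is 1 − 0.246 = 0.754.

0.754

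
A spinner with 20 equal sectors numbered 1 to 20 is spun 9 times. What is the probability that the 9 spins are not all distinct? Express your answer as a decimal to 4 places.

P(all 9 different) = 20/20 · 19/20 · ··· · 12/20 ≈ 0.1190.
P(at least two equal) = 1 − 0.1190 = 0.8810.

0.8810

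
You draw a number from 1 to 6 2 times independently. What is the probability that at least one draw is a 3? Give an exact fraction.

11/36

P(no draw is a 3) = (5/6)^2 = 25/36.
P(at least one) = 1 − 25/36 = 11/36.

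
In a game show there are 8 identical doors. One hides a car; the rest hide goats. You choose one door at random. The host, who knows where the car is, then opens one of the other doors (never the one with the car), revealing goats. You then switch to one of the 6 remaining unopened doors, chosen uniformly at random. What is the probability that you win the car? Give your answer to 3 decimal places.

0.146

Your original door holds the car with probability 1/8, so the other 7 collectively hold it with probability 7/8.
The host can always find an empty door to open, so this doesn't change that 7/8; it is now spread over the 6 remaining unopened doors.
P(win by switching) = (7/8) · (1/6) = 7/48 ≈ 0.146.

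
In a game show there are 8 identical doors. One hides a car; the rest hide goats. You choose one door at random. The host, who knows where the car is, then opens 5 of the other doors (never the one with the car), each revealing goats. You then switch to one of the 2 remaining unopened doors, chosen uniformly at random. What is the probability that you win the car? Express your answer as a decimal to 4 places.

Your original door holds the car with probability 1/8, so the other 7 collectively hold it with probability 7/8.
The host can always find 5 empty doors to open, so the reveals don't change that 7/8; it is now spread over the 2 remaining unopened doors.
P(win by switching) = (7/8) · (1/2) = 7/16 ≈ 0.4375.

0.4375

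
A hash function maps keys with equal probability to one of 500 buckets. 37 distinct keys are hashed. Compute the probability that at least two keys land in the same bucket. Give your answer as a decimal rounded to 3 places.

It's easier to compute the probability that all 37 are distinct.
P(all distinct) = 500/500 · 499/500 · ··· · 464/500 ≈ 0.255.
So the probability of at least one match is 1 − 0.255 = 0.745.

0.745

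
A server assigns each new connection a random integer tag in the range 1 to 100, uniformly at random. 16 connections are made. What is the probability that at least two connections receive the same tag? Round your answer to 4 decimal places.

It's easier to compute the probability that all 16 are distinct.
P(all distinct) = 100/100 · 99/100 · ··· · 85/100 ≈ 0.2816.
So the probability of at least one match is 1 − 0.2816 = 0.7184.

0.7184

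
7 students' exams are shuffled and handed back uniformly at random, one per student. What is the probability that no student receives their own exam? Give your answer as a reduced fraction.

103/280

This is the derangement probability: permutations of 7 with no fixed point.
D(7) = 7! · (1 − 1/1! + 1/2! − ··· + (−1)^7/7!) = 1854.
P = 1854/5040 = 103/280.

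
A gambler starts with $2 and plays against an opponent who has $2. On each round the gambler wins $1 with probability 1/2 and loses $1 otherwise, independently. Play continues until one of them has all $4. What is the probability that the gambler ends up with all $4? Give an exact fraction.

1/2

With a fair step, P(i) = ½P(i−1) + ½P(i+1) with P(0)=0, P(4)=1 has the linear solution P(i) = i/4.
P(2) = 2/4 = 1/2.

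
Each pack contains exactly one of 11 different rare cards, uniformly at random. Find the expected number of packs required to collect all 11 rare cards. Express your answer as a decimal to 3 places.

33.219

After i distinct types are collected, each trial gives a new one with probability (11−i)/11, so the expected wait for the next new type is 11/(11−i).
E = 11/11 + 11/10 + 11/9 + 11/8 + 11/7 + 11/6 + 11/5 + 11/4 + 11/3 + 11/2 + 11/1 = 83711/2520 ≈ 33.219.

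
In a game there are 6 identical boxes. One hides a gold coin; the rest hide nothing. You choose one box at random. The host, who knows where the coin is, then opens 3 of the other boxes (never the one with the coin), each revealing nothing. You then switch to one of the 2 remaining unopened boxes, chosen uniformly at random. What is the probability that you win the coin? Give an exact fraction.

5/12

Your original box holds the coin with probability 1/6, so the other 5 collectively hold it with probability 5/6.
The host can always find 3 empty boxes to open, so the reveals don't change that 5/6; it is now spread over the 2 remaining unopened boxes.
P(win by switching) = (5/6) · (1/2) = 5/12.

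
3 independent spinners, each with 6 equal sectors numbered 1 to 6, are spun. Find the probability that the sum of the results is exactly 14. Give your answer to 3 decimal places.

0.069

There are 6^3 = 216 equally likely outcomes.
The number of ordered 3-tuples from {1,…,6} summing to 14 is 15.
P(sum = 14) = 15/216 = 5/72 ≈ 0.069.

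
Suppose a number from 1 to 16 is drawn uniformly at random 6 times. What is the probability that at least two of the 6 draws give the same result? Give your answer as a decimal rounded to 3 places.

P(all 6 different) = 16/16 · 15/16 · ··· · 11/16 ≈ 0.344.
P(at least two equal) = 1 − 0.344 = 0.656.

0.656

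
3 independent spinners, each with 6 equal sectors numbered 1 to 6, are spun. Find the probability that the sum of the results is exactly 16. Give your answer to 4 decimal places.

There are 6^3 = 216 equally likely outcomes.
The number of ordered 3-tuples from {1,…,6} summing to 16 is 6.
P(sum = 16) = 6/216 = 1/36 ≈ 0.0278.

0.0278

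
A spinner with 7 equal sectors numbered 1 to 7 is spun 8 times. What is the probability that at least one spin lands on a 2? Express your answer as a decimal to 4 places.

P(no spin lands on a 2) = (6/7)^8 ≈ 0.2914.
P(at least one) = 1 − 0.2914 = 0.7086.

0.7086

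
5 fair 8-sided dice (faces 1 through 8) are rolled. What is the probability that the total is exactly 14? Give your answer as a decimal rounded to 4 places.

There are 8^5 = 32768 equally likely outcomes.
The number of ordered 5-tuples from {1,…,8} summing to 14 is 690.
P(sum = 14) = 690/32768 = 345/16384 ≈ 0.0211.

0.0211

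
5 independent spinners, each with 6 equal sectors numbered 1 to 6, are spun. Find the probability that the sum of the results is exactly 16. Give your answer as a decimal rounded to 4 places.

0.0945

There are 6^5 = 7776 equally likely outcomes.
The number of ordered 5-tuples from {1,…,6} summing to 16 is 735.
P(sum = 16) = 735/7776 = 245/2592 ≈ 0.0945.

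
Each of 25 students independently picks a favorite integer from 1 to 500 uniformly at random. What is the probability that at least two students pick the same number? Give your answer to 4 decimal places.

It's easier to compute the probability that all 25 are distinct.
P(all distinct) = 500/500 · 499/500 · ··· · 476/500 ≈ 0.5433.
So the probability of at least one match is 1 − 0.5433 = 0.4567.

0.4567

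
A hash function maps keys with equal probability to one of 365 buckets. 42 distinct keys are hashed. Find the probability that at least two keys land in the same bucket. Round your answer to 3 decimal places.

0.914

It's easier to compute the probability that all 42 are distinct.
P(all distinct) = 365/365 · 364/365 · ··· · 324/365 ≈ 0.086.
So the probability of at least one match is 1 − 0.086 = 0.914.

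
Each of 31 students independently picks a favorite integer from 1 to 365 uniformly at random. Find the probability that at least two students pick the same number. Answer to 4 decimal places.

0.7305

It's easier to compute the probability that all 31 are distinct.
P(all distinct) = 365/365 · 364/365 · ··· · 335/365 ≈ 0.2695.
So the probability of at least one match is 1 − 0.2695 = 0.7305.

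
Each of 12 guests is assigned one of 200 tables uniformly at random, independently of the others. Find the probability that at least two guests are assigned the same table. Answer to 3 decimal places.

0.286

It's easier to compute the probability that all 12 are distinct.
P(all distinct) = 200/200 · 199/200 · ··· · 189/200 ≈ 0.714.
So the probability of at least one match is 1 − 0.714 = 0.286.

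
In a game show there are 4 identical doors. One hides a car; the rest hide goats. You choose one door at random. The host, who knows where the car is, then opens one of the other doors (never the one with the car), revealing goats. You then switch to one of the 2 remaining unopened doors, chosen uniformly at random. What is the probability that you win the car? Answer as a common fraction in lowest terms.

3/8

Your original door holds the car with probability 1/4, so the other 3 collectively hold it with probability 3/4.
The host can always find an empty door to open, so this doesn't change that 3/4; it is now spread over the 2 remaining unopened doors.
P(win by switching) = (3/4) · (1/2) = 3/8.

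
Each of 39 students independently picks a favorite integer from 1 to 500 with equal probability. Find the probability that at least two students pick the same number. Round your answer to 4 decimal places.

0.7816

It's easier to compute the probability that all 39 are distinct.
P(all distinct) = 500/500 · 499/500 · ··· · 462/500 ≈ 0.2184.
So the probability of at least one match is 1 − 0.2184 = 0.7816.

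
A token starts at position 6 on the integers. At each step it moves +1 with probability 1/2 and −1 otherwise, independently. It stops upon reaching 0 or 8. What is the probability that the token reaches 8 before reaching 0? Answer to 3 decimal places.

With a fair step, P(i) = ½P(i−1) + ½P(i+1) with P(0)=0, P(8)=1 has the linear solution P(i) = i/8.
P(6) = 6/8 = 3/4 ≈ 0.750.

0.750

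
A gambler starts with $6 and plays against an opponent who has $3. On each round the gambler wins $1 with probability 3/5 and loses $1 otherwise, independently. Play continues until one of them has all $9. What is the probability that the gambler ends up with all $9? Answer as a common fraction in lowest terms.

Let r = q/p = (2/5)/(3/5) = 2/3. The recurrence P(i) = p·P(i+1) + q·P(i−1) with P(0)=0, P(9)=1 gives P(i) = (1 − r^i)/(1 − r^9).
P(6) = (1 − (2/3)^6) / (1 − (2/3)^9) = 945/1009.

945/1009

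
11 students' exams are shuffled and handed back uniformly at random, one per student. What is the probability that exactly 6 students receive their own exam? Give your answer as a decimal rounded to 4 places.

0.0005

Choose which 6 of the 11 are fixed: C(11,6) = 462 ways.
The remaining 5 must have no fixed point: D(5) = 44.
P = 462·44/39916800 = 11/21600 ≈ 0.0005.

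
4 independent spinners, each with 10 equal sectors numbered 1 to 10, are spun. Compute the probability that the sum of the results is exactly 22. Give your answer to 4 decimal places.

0.0670

There are 10^4 = 10000 equally likely outcomes.
The number of ordered 4-tuples from {1,…,10} summing to 22 is 670.
P(sum = 22) = 670/10000 = 67/1000 ≈ 0.0670.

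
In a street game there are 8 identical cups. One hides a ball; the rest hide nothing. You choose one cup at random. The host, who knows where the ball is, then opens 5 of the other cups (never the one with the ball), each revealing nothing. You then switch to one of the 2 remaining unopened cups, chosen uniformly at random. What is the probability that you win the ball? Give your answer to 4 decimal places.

0.4375

Your original cup holds the ball with probability 1/8, so the other 7 collectively hold it with probability 7/8.
The host can always find 5 empty cups to open, so the reveals don't change that 7/8; it is now spread over the 2 remaining unopened cups.
P(win by switching) = (7/8) · (1/2) = 7/16 ≈ 0.4375.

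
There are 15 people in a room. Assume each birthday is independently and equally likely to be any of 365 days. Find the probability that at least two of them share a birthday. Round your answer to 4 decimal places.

0.2529

It's easier to compute the probability that all 15 are distinct.
P(all distinct) = 365/365 · 364/365 · ··· · 351/365 ≈ 0.7471.
So the probability of at least one match is 1 − 0.7471 = 0.2529.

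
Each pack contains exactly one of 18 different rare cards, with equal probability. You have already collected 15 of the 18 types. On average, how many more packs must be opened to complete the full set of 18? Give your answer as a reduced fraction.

Starting from 15 distinct types, each trial gives a new one with probability (18−i)/18 when i types are held, so the wait for the next new type is 18/(18−i).
E = 18/3 + 18/2 + 18/1 = 33.

33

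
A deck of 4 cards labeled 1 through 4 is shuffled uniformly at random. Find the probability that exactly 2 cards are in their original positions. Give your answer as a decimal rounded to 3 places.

0.250

Choose which 2 of the 4 are fixed: C(4,2) = 6 ways.
The remaining 2 must have no fixed point: D(2) = 1.
P = 6·1/24 = 1/4 ≈ 0.250.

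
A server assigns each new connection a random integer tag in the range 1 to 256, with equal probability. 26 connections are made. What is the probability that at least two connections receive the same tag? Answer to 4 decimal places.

It's easier to compute the probability that all 26 are distinct.
P(all distinct) = 256/256 · 255/256 · ··· · 231/256 ≈ 0.2688.
So the probability of at least one match is 1 − 0.2688 = 0.7312.

0.7312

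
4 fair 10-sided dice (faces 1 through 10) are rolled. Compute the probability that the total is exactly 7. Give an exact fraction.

There are 10^4 = 10000 equally likely outcomes.
The number of ordered 4-tuples from {1,…,10} summing to 7 is 20.
P(sum = 7) = 20/10000 = 1/500.

1/500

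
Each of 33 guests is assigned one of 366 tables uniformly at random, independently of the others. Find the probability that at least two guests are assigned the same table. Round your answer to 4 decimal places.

It's easier to compute the probability that all 33 are distinct.
P(all distinct) = 366/366 · 365/366 · ··· · 334/366 ≈ 0.2260.
So the probability of at least one match is 1 − 0.2260 = 0.7740.

0.7740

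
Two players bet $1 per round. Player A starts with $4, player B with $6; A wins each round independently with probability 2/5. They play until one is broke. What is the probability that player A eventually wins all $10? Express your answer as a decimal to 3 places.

Let r = q/p = (3/5)/(2/5) = 3/2. The recurrence P(i) = p·P(i+1) + q·P(i−1) with P(0)=0, P(10)=1 gives P(i) = (1 − r^i)/(1 − r^10).
P(4) = (1 − (3/2)^4) / (1 − (3/2)^10) = 832/11605 ≈ 0.072.

0.072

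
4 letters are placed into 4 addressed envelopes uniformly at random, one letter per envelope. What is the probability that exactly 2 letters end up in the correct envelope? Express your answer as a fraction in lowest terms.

Choose which 2 of the 4 are fixed: C(4,2) = 6 ways.
The remaining 2 must have no fixed point: D(2) = 1.
P = 6·1/24 = 1/4.

1/4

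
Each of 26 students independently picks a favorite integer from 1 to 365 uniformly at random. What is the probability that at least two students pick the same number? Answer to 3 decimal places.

It's easier to compute the probability that all 26 are distinct.
P(all distinct) = 365/365 · 364/365 · ··· · 340/365 ≈ 0.402.
So the probability of at least one match is 1 − 0.402 = 0.598.

0.598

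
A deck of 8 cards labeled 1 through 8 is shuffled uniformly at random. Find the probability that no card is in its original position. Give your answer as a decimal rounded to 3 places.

This is the derangement probability: permutations of 8 with no fixed point.
D(8) = 8! · (1 − 1/1! + 1/2! − ··· + (−1)^8/8!) = 14833.
P = 14833/40320 = 2119/5760 ≈ 0.368.

0.368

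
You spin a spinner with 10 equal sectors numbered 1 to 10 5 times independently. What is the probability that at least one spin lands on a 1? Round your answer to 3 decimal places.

0.410

P(no spin lands on a 1) = (9/10)^5 ≈ 0.590.
P(at least one) = 1 − 0.590 = 0.410.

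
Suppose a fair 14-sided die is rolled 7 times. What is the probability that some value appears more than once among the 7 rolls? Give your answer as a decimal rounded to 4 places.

0.8359

P(all 7 different) = 14/14 · 13/14 · ··· · 8/14 ≈ 0.1641.
P(at least two equal) = 1 − 0.1641 = 0.8359.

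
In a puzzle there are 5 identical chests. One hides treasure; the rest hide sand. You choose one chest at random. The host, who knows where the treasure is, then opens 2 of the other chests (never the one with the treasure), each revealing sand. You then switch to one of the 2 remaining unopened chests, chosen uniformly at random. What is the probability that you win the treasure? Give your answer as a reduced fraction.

Your original chest holds the treasure with probability 1/5, so the other 4 collectively hold it with probability 4/5.
The host can always find 2 empty chests to open, so the reveals don't change that 4/5; it is now spread over the 2 remaining unopened chests.
P(win by switching) = (4/5) · (1/2) = 2/5.

2/5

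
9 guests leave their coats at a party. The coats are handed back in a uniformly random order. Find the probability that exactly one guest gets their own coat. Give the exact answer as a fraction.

2119/5760

Choose which one is fixed: C(9,1) = 9 ways.
The remaining 8 must have no fixed point: D(8) = 14833.
P = 9·14833/362880 = 2119/5760.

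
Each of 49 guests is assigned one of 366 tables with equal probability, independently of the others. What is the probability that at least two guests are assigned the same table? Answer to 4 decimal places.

It's easier to compute the probability that all 49 are distinct.
P(all distinct) = 366/366 · 365/366 · ··· · 318/366 ≈ 0.0346.
So the probability of at least one match is 1 − 0.0346 = 0.9654.

0.9654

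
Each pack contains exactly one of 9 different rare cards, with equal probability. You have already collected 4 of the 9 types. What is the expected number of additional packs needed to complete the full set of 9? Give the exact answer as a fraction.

411/20

Starting from 4 distinct types, each trial gives a new one with probability (9−i)/9 when i types are held, so the wait for the next new type is 9/(9−i).
E = 9/5 + 9/4 + 9/3 + 9/2 + 9/1 = 411/20.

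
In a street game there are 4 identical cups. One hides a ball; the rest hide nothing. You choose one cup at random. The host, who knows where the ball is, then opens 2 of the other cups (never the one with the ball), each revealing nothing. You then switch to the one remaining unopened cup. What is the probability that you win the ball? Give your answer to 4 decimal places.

Your original cup holds the ball with probability 1/4, so the other 3 collectively hold it with probability 3/4.
The host can always find 2 empty cups to open, so the reveals don't change that 3/4; it is now spread over the 1 remaining unopened cup.
P(win by switching) = (3/4) · (1/1) = 3/4 ≈ 0.7500.

0.7500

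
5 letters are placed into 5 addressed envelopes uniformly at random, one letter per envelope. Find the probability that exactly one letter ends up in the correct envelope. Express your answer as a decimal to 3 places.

Choose which one is fixed: C(5,1) = 5 ways.
The remaining 4 must have no fixed point: D(4) = 9.
P = 5·9/120 = 3/8 ≈ 0.375.

0.375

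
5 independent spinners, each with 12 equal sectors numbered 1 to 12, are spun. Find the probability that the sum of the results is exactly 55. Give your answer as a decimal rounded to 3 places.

There are 12^5 = 248832 equally likely outcomes.
The number of ordered 5-tuples from {1,…,12} summing to 55 is 126.
P(sum = 55) = 126/248832 = 7/13824 ≈ 0.001.

0.001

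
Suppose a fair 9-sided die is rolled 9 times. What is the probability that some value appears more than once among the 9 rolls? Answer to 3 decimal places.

P(all 9 different) = 9/9 · 8/9 · ··· · 1/9 ≈ 0.001.
P(at least two equal) = 1 − 0.001 = 0.999.

0.999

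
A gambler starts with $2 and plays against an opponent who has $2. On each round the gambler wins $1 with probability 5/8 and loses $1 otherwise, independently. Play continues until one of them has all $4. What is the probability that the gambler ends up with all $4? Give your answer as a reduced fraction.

Let r = q/p = (3/8)/(5/8) = 3/5. The recurrence P(i) = p·P(i+1) + q·P(i−1) with P(0)=0, P(4)=1 gives P(i) = (1 − r^i)/(1 − r^4).
P(2) = (1 − (3/5)^2) / (1 − (3/5)^4) = 25/34.

25/34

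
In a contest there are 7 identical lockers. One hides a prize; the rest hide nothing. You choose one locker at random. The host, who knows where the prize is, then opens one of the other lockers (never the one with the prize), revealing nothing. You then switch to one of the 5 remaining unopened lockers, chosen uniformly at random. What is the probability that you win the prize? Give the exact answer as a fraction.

6/35

Your original locker holds the prize with probability 1/7, so the other 6 collectively hold it with probability 6/7.
The host can always find an empty locker to open, so this doesn't change that 6/7; it is now spread over the 5 remaining unopened lockers.
P(win by switching) = (6/7) · (1/5) = 6/35.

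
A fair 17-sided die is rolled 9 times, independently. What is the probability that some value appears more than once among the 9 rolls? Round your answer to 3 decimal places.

0.926

P(all 9 different) = 17/17 · 16/17 · ··· · 9/17 ≈ 0.074.
P(at least two equal) = 1 − 0.074 = 0.926.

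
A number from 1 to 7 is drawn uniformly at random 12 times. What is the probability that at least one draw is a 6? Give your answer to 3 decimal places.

0.843

P(no draw is a 6) = (6/7)^12 ≈ 0.157.
P(at least one) = 1 − 0.157 = 0.843.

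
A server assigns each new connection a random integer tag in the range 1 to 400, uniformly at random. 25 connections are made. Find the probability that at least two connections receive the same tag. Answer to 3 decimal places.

It's easier to compute the probability that all 25 are distinct.
P(all distinct) = 400/400 · 399/400 · ··· · 376/400 ≈ 0.465.
So the probability of at least one match is 1 − 0.465 = 0.535.

0.535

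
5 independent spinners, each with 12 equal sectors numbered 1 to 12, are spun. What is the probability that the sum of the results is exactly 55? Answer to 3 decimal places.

0.001

There are 12^5 = 248832 equally likely outcomes.
The number of ordered 5-tuples from {1,…,12} summing to 55 is 126.
P(sum = 55) = 126/248832 = 7/13824 ≈ 0.001.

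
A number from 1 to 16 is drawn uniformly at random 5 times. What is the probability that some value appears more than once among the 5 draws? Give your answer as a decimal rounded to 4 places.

P(all 5 different) = 16/16 · 15/16 · ··· · 12/16 ≈ 0.4999.
P(at least two equal) = 1 − 0.4999 = 0.5001.

0.5001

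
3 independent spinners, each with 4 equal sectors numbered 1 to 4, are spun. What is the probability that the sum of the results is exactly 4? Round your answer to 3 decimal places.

0.047

There are 4^3 = 64 equally likely outcomes.
The number of ordered 3-tuples from {1,…,4} summing to 4 is 3.
P(sum = 4) = 3/64 ≈ 0.047.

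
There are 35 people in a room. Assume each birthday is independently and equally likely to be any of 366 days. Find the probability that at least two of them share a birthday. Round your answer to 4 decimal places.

It's easier to compute the probability that all 35 are distinct.
P(all distinct) = 366/366 · 365/366 · ··· · 332/366 ≈ 0.1865.
So the probability of at least one match is 1 − 0.1865 = 0.8135.

0.8135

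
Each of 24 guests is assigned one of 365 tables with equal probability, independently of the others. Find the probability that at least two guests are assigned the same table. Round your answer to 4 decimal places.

0.5383

It's easier to compute the probability that all 24 are distinct.
P(all distinct) = 365/365 · 364/365 · ··· · 342/365 ≈ 0.4617.
So the probability of at least one match is 1 − 0.4617 = 0.5383.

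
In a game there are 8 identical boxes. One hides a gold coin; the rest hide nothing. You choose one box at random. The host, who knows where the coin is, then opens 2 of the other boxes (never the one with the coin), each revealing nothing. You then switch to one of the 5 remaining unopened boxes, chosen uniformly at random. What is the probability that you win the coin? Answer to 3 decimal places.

0.175

Your original box holds the coin with probability 1/8, so the other 7 collectively hold it with probability 7/8.
The host can always find 2 empty boxes to open, so the reveals don't change that 7/8; it is now spread over the 5 remaining unopened boxes.
P(win by switching) = (7/8) · (1/5) = 7/40 ≈ 0.175.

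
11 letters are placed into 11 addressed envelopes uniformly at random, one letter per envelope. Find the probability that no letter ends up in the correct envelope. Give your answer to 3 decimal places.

This is the derangement probability: permutations of 11 with no fixed point.
D(11) = 11! · (1 − 1/1! + 1/2! − ··· + (−1)^11/11!) = 14684570.
P = 14684570/39916800 = 1468457/3991680 ≈ 0.368.

0.368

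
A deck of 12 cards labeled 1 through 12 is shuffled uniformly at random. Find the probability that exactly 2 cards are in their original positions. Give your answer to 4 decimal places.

Choose which 2 of the 12 are fixed: C(12,2) = 66 ways.
The remaining 10 must have no fixed point: D(10) = 1334961.
P = 66·1334961/479001600 = 16481/89600 ≈ 0.1839.

0.1839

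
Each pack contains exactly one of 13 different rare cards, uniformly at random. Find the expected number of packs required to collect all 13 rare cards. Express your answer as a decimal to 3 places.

41.342

After i distinct types are collected, each trial gives a new one with probability (13−i)/13, so the expected wait for the next new type is 13/(13−i).
E = 13/13 + 13/12 + 13/11 + 13/10 + 13/9 + 13/8 + 13/7 + 13/6 + 13/5 + 13/4 + 13/3 + 13/2 + 13/1 = 1145993/27720 ≈ 41.342.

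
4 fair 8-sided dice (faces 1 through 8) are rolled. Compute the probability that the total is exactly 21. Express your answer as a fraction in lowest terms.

71/1024

There are 8^4 = 4096 equally likely outcomes.
The number of ordered 4-tuples from {1,…,8} summing to 21 is 284.
P(sum = 21) = 284/4096 = 71/1024.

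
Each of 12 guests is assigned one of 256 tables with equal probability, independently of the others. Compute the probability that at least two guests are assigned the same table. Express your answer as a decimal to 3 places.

It's easier to compute the probability that all 12 are distinct.
P(all distinct) = 256/256 · 255/256 · ··· · 245/256 ≈ 0.770.
So the probability of at least one match is 1 − 0.770 = 0.230.

0.230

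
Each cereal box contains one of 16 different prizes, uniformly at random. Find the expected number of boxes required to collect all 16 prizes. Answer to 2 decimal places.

After i distinct types are collected, each trial gives a new one with probability (16−i)/16, so the expected wait for the next new type is 16/(16−i).
E = 16/16 + 16/15 + 16/14 + 16/13 + 16/12 + 16/11 + 16/10 + 16/9 + 16/8 + 16/7 + 16/6 + 16/5 + 16/4 + 16/3 + 16/2 + 16/1 = 2436559/45045 ≈ 54.09.

54.09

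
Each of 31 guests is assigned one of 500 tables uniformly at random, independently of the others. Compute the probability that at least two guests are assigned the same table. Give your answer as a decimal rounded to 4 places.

It's easier to compute the probability that all 31 are distinct.
P(all distinct) = 500/500 · 499/500 · ··· · 470/500 ≈ 0.3869.
So the probability of at least one match is 1 − 0.3869 = 0.6131.

0.6131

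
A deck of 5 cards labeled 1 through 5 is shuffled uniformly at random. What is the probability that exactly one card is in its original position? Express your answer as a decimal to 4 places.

Choose which one is fixed: C(5,1) = 5 ways.
The remaining 4 must have no fixed point: D(4) = 9.
P = 5·9/120 = 3/8 ≈ 0.3750.

0.3750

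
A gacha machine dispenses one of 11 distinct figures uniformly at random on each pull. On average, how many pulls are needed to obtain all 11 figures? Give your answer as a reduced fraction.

After i distinct types are collected, each trial gives a new one with probability (11−i)/11, so the expected wait for the next new type is 11/(11−i).
E = 11/11 + 11/10 + 11/9 + 11/8 + 11/7 + 11/6 + 11/5 + 11/4 + 11/3 + 11/2 + 11/1 = 83711/2520.

83711/2520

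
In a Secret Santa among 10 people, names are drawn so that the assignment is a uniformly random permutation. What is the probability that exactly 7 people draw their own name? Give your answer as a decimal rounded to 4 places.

Choose which 7 of the 10 are fixed: C(10,7) = 120 ways.
The remaining 3 must have no fixed point: D(3) = 2.
P = 120·2/3628800 = 1/15120 ≈ 0.0001.

0.0001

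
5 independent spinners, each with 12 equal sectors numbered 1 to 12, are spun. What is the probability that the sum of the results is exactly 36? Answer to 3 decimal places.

There are 12^5 = 248832 equally likely outcomes.
The number of ordered 5-tuples from {1,…,12} summing to 36 is 11385.
P(sum = 36) = 11385/248832 = 1265/27648 ≈ 0.046.

0.046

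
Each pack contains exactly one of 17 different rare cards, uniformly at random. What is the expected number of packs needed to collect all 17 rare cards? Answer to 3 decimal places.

58.472

After i distinct types are collected, each trial gives a new one with probability (17−i)/17, so the expected wait for the next new type is 17/(17−i).
E = 17/17 + 17/16 + 17/15 + 17/14 + 17/13 + 17/12 + 17/11 + 17/10 + 17/9 + 17/8 + 17/7 + 17/6 + 17/5 + 17/4 + 17/3 + 17/2 + 17/1 = 42142223/720720 ≈ 58.472.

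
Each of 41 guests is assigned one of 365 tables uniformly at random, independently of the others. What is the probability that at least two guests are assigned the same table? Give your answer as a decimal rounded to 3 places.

0.903

It's easier to compute the probability that all 41 are distinct.
P(all distinct) = 365/365 · 364/365 · ··· · 325/365 ≈ 0.097.
So the probability of at least one match is 1 − 0.097 = 0.903.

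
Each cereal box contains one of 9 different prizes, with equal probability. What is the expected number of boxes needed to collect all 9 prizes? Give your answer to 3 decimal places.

25.461

After i distinct types are collected, each trial gives a new one with probability (9−i)/9, so the expected wait for the next new type is 9/(9−i).
E = 9/9 + 9/8 + 9/7 + 9/6 + 9/5 + 9/4 + 9/3 + 9/2 + 9/1 = 7129/280 ≈ 25.461.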